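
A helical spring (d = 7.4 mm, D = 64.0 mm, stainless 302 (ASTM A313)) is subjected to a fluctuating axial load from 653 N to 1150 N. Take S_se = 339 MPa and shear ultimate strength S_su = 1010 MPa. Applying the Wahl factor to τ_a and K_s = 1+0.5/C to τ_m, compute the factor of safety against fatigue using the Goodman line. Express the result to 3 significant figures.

1.38

C = D/d = 64.0/7.4 = 8.6486; K_W = (4C−1)/(4C−4)+0.615/C = 1.1692; K_s = 1+0.5/C = 1.0578
F_a = (F_max−F_min)/2 = 248.5 N; F_m = (F_max+F_min)/2 = 901.5 N
τ_a = K_W·8F_aD/(πd³) = 1.1692 × 99.943 = 116.85 MPa
τ_m = K_s·8F_mD/(πd³) = 1.0578 × 362.57 = 383.53 MPa
Goodman: 1/n_f = τ_a/S_se + τ_m/S_su = 116.85/339 + 383.53/1010 = 0.34469 + 0.37973 = 0.72442
n_f = 1/0.72442 = 1.38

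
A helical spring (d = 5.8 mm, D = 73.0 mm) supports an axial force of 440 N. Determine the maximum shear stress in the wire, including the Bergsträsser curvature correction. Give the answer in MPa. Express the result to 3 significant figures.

463 MPa

Spring index C = D/d = 73.0/5.8 = 12.5862
K_B = (4C+2)/(4C−3) = 52.345/47.345 = 1.1056
τ₀ = 8FD/(πd³) = 8·440·73.0/(π·5.8³) = 256960/612.96 = 419.21 MPa
τ_max = K·τ₀ = 1.1056 × 419.21 = 463.48 MPa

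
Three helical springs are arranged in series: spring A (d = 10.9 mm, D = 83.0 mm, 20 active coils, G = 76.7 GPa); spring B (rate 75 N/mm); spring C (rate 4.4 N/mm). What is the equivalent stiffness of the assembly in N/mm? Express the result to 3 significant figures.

k_A = Gd⁴/(8D³N_a) = (76.7×10³)(10.9⁴)/(8·83.0³·20) = 11.834 N/mm
Series: 1/k_eq = 1/11.834 + 1/75 + 1/4.4 = 0.32511; k_eq = 3.0759 N/mm

3.08 N/mm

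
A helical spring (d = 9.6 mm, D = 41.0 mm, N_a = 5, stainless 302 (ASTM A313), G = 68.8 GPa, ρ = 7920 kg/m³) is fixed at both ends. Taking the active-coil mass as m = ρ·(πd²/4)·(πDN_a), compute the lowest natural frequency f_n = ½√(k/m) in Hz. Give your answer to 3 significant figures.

k = Gd⁴/(8D³N_a) = (68.8×10³)(9.6⁴)/(8·41.0³·5) = 211.96 N/mm = 2.1196e+05 N/m
Wire length L = πDN_a = π·41.0·5 = 644.03 mm
m = ρ·(πd²/4)·L = 7920 × 72.382×10⁻⁶ m² × 0.64403 m = 0.3692 kg
f_n = ½√(k/m) = 0.5·√(2.1196e+05/0.3692) = 0.5·√(5.7412e+05) = 378.85 Hz

379 Hz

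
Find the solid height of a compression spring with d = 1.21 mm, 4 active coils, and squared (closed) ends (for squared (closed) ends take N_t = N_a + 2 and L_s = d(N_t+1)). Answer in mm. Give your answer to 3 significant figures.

8.47 mm

squared (closed) ends: N_t = N_a + 2 = 4 + 2 = 6
L_s = d·(N_t+1) = 1.21 × 7 = 8.47 mm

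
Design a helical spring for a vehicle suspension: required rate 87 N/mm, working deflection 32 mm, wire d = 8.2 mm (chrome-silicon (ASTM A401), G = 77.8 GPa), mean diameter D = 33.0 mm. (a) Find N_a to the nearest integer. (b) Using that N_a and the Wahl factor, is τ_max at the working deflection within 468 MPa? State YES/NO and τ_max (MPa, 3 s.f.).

N_a = Gd⁴/(8D³k) = (77.8×10³)(8.2⁴)/(8·33.0³·87) = 14.06 → N_a = 14
Actual rate k = Gd⁴/(8D³·14) = 87.393 N/mm
Working load F = kδ = 87.393·32 = 2796.6 N
C = 33.0/8.2 = 4.0244; K_W = (4C−1)/(4C−4)+0.615/C = 1.4008
τ_max = K_W·8FD/(πd³) = 1.4008·426.22 = 597.06 MPa
τ_max > 468 MPa → exceeds allowable

(a) 14 coils; (b) NO, τ_max = 597 MPa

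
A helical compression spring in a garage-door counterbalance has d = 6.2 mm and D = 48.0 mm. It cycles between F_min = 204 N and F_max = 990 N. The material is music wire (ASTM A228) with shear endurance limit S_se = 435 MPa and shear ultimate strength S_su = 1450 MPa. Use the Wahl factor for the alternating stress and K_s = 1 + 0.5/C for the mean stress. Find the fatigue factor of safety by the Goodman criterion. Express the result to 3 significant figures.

1.29

C = D/d = 48.0/6.2 = 7.7419; K_W = (4C−1)/(4C−4)+0.615/C = 1.1907; K_s = 1+0.5/C = 1.0646
F_a = (F_max−F_min)/2 = 393 N; F_m = (F_max+F_min)/2 = 597 N
τ_a = K_W·8F_aD/(πd³) = 1.1907 × 201.56 = 239.99 MPa
τ_m = K_s·8F_mD/(πd³) = 1.0646 × 306.18 = 325.96 MPa
Goodman: 1/n_f = τ_a/S_se + τ_m/S_su = 239.99/435 + 325.96/1450 = 0.55170 + 0.22480 = 0.7765
n_f = 1/0.7765 = 1.288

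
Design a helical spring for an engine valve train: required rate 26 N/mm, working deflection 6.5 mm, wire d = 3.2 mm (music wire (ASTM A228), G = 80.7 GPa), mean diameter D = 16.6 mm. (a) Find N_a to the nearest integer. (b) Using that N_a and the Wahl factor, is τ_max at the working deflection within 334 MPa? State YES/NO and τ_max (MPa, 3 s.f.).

(a) 9 coils; (b) YES, τ_max = 280 MPa

N_a = Gd⁴/(8D³k) = (80.7×10³)(3.2⁴)/(8·16.6³·26) = 8.894 → N_a = 9
Actual rate k = Gd⁴/(8D³·9) = 25.693 N/mm
Working load F = kδ = 25.693·6.5 = 167.01 N
C = 16.6/3.2 = 5.1875; K_W = (4C−1)/(4C−4)+0.615/C = 1.2977
τ_max = K_W·8FD/(πd³) = 1.2977·215.44 = 279.57 MPa
τ_max ≤ 334 MPa → acceptable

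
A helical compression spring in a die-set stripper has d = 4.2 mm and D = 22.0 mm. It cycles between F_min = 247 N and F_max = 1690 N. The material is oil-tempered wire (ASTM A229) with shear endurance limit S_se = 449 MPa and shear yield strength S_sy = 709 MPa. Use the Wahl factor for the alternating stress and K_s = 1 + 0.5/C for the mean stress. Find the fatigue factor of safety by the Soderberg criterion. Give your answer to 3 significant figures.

0.370

C = D/d = 22.0/4.2 = 5.2381; K_W = (4C−1)/(4C−4)+0.615/C = 1.2944; K_s = 1+0.5/C = 1.0955
F_a = (F_max−F_min)/2 = 721.5 N; F_m = (F_max+F_min)/2 = 968.5 N
τ_a = K_W·8F_aD/(πd³) = 1.2944 × 545.57 = 706.17 MPa
τ_m = K_s·8F_mD/(πd³) = 1.0955 × 732.34 = 802.25 MPa
Soderberg: 1/n_f = τ_a/S_se + τ_m/S_sy = 706.17/449 + 802.25/709 = 1.57277 + 1.13152 = 2.7043
n_f = 1/2.7043 = 0.3698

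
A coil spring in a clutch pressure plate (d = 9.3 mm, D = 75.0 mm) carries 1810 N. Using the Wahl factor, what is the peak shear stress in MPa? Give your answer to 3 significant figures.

508 MPa

Spring index C = D/d = 75.0/9.3 = 8.0645
K_W = (4C−1)/(4C−4) + 0.615/C = 31.258/28.258 + 0.0763 = 1.1824
τ₀ = 8FD/(πd³) = 8·1810·75.0/(π·9.3³) = 1.086e+06/2527 = 429.77 MPa
τ_max = K·τ₀ = 1.1824 × 429.77 = 508.16 MPa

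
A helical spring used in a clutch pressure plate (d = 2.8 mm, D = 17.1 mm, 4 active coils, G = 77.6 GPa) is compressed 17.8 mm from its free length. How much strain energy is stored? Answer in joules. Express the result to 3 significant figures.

k = Gd⁴/(8D³N_a) = (77.6×10³)(2.8⁴)/(8·17.1³·4) = 29.81 N/mm
U = ½kδ² = 0.5 × 29.81 × 17.8² = 4722.4 N·mm = 4.7224 J

4.72 J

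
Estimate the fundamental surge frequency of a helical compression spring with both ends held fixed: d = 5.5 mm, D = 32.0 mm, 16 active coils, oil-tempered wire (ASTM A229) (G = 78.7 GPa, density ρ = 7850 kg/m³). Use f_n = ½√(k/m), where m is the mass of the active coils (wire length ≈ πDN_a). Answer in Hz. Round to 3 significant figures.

k = Gd⁴/(8D³N_a) = (78.7×10³)(5.5⁴)/(8·32.0³·16) = 17.17 N/mm = 17170 N/m
Wire length L = πDN_a = π·32.0·16 = 1608.5 mm
m = ρ·(πd²/4)·L = 7850 × 23.758×10⁻⁶ m² × 1.6085 m = 0.29999 kg
f_n = ½√(k/m) = 0.5·√(17170/0.29999) = 0.5·√(57235) = 119.62 Hz

120 Hz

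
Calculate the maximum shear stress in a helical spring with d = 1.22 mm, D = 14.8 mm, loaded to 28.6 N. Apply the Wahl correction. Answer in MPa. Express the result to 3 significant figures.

Spring index C = D/d = 14.8/1.22 = 12.1311
K_W = (4C−1)/(4C−4) + 0.615/C = 47.525/44.525 + 0.0507 = 1.1181
τ₀ = 8FD/(πd³) = 8·28.6·14.8/(π·1.22³) = 3386.24/5.7047 = 593.59 MPa
τ_max = K·τ₀ = 1.1181 × 593.59 = 663.68 MPa

664 MPa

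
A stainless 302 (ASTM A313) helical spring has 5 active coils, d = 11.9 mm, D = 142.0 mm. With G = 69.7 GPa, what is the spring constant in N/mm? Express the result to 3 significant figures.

12.2 N/mm

k = Gd⁴/(8D³N_a) = (69.7×10³ × 11.9⁴) / (8 × 142.0³ × 5)
  = 1.39772e+09 / 1.14532e+08 = 12.204 N/mm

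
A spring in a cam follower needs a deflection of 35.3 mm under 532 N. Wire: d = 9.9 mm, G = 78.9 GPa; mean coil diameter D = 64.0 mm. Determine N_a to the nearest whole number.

Required rate k = F/δ = 532/35.3 = 15.071 N/mm
N_a = Gd⁴/(8D³k) = (78.9×10³ × 9.9⁴)/(8 × 64.0³ × 15.071)
    = 7.5791e+08 / 3.16058e+07 = 23.98 → 24 coils

24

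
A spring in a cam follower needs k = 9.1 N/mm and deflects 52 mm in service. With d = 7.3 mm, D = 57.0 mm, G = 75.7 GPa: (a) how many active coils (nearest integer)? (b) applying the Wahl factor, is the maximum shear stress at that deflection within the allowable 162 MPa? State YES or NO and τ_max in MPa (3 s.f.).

N_a = Gd⁴/(8D³k) = (75.7×10³)(7.3⁴)/(8·57.0³·9.1) = 15.95 → N_a = 16
Actual rate k = Gd⁴/(8D³·16) = 9.0689 N/mm
Working load F = kδ = 9.0689·52 = 471.58 N
C = 57.0/7.3 = 7.8082; K_W = (4C−1)/(4C−4)+0.615/C = 1.1889
τ_max = K_W·8FD/(πd³) = 1.1889·175.96 = 209.2 MPa
τ_max > 162 MPa → exceeds allowable

(a) 16 coils; (b) NO, τ_max = 209 MPa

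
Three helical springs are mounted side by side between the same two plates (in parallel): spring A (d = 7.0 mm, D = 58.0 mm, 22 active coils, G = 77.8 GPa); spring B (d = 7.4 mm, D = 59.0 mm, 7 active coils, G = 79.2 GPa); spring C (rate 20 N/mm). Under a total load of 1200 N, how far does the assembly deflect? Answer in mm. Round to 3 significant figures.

26.0 mm

k_A = Gd⁴/(8D³N_a) = (77.8×10³)(7.0⁴)/(8·58.0³·22) = 5.4397 N/mm
k_B = Gd⁴/(8D³N_a) = (79.2×10³)(7.4⁴)/(8·59.0³·7) = 20.649 N/mm
Parallel: k_eq = 5.4397 + 20.649 + 20 = 46.089 N/mm
δ = F/k_eq = 1200/46.089 = 26.037 mm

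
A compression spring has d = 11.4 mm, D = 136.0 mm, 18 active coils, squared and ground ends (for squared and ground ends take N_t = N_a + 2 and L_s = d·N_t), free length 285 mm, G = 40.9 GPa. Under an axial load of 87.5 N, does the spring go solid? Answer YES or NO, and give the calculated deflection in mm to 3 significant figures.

k = Gd⁴/(8D³N_a) = (40.9×10³)(11.4⁴)/(8·136.0³·18) = 1.9071 N/mm
N_t = 20; L_s = 11.4·20 = 228 mm; δ_solid = L₀ − L_s = 285 − 228 = 57 mm
δ = F/k = 87.5/1.9071 = 45.882 mm
δ < δ_solid → spring does not go solid

NO, δ = 45.9 mm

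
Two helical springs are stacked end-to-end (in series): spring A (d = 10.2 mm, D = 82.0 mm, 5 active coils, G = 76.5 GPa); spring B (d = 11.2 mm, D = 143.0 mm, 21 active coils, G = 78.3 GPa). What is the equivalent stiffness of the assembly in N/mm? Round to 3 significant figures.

k_A = Gd⁴/(8D³N_a) = (76.5×10³)(10.2⁴)/(8·82.0³·5) = 37.546 N/mm
k_B = Gd⁴/(8D³N_a) = (78.3×10³)(11.2⁴)/(8·143.0³·21) = 2.5079 N/mm
Series: 1/k_eq = 1/37.546 + 1/2.5079 = 0.42537; k_eq = 2.3509 N/mm

2.35 N/mm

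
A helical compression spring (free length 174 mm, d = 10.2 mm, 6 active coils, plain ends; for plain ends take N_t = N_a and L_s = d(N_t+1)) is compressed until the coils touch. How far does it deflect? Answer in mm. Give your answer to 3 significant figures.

N_t = 6; L_s = 10.2·7 = 71.4 mm
δ_solid = L₀ − L_s = 174 − 71.4 = 102.6 mm

103 mm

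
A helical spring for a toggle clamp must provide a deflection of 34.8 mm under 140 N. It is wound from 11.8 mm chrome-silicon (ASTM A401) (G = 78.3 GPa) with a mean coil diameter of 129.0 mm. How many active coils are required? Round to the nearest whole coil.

Required rate k = F/δ = 140/34.8 = 4.023 N/mm
N_a = Gd⁴/(8D³k) = (78.3×10³ × 11.8⁴)/(8 × 129.0³ × 4.023)
    = 1.51806e+09 / 6.90888e+07 = 21.97 → 22 coils

22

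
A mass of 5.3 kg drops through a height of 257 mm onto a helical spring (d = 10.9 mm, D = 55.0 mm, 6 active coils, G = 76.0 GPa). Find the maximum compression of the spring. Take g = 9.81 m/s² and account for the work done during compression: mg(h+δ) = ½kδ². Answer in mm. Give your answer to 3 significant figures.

k = Gd⁴/(8D³N_a) = (76.0×10³)(10.9⁴)/(8·55.0³·6) = 134.34 N/mm
W = mg = 5.3 × 9.81 = 51.993 N
½kδ² − Wδ − Wh = 0 → δ = (W + √(W² + 2kWh))/k
δ = (51.993 + √(2703.3 + 3.59003e+06))/134.34 = (51.993 + 1895.5)/134.34 = 14.497 mm

14.5 mm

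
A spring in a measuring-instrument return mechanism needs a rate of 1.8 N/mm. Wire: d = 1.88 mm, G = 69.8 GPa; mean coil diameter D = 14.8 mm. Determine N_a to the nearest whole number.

19

N_a = Gd⁴/(8D³k) = (69.8×10³ × 1.88⁴)/(8 × 14.8³ × 1.8)
    = 871940 / 46681.8 = 18.68 → 19 coils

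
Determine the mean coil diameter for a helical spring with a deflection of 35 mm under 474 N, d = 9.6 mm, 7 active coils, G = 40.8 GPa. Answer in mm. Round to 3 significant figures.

77.0 mm

Required rate k = F/δ = 474/35 = 13.543 N/mm
D = (Gd⁴/(8N_a·k))^(1/3) = (40.8×10³·9.6⁴/(8·7·13.543))^(1/3)
  = (456927)^(1/3) = 77.0221 mm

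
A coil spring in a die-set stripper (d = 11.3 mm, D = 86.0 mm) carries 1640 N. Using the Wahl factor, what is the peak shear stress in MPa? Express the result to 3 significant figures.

Spring index C = D/d = 86.0/11.3 = 7.6106
K_W = (4C−1)/(4C−4) + 0.615/C = 29.442/26.442 + 0.0808 = 1.1943
τ₀ = 8FD/(πd³) = 8·1640·86.0/(π·11.3³) = 1.12832e+06/4533 = 248.91 MPa
τ_max = K·τ₀ = 1.1943 × 248.91 = 297.27 MPa

297 MPa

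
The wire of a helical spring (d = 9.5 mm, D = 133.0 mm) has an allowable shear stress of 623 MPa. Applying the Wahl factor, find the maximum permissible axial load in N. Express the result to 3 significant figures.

1430 N

C = D/d = 133.0/9.5 = 14.0000
K_W = (4C−1)/(4C−4) + 0.615/C = 55.000/52.000 + 0.0439 = 1.1016
τ_max = K·8FD/(πd³) → F_max = τ_allow·πd³/(8DK)
F_max = 623·π·9.5³/(8·133.0·1.1016) = 1.6781e+06/1172.1 = 1431.6 N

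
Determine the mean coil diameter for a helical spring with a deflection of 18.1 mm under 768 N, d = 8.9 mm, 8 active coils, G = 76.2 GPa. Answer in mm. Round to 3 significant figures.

Required rate k = F/δ = 768/18.1 = 42.431 N/mm
D = (Gd⁴/(8N_a·k))^(1/3) = (76.2×10³·8.9⁴/(8·8·42.431))^(1/3)
  = (176057)^(1/3) = 56.0468 mm

56.0 mm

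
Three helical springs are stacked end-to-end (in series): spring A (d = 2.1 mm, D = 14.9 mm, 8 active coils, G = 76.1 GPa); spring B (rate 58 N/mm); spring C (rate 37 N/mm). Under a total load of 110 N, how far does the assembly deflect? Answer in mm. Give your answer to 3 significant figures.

20.6 mm

k_A = Gd⁴/(8D³N_a) = (76.1×10³)(2.1⁴)/(8·14.9³·8) = 6.9907 N/mm
Series: 1/k_eq = 1/6.9907 + 1/58 + 1/37 = 0.18731; k_eq = 5.3386 N/mm
δ = F/k_eq = 110/5.3386 = 20.605 mm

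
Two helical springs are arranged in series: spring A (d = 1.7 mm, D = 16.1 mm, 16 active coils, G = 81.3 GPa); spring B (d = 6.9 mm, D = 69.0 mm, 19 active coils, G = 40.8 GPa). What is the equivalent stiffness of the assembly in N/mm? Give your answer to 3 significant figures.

0.754 N/mm

k_A = Gd⁴/(8D³N_a) = (81.3×10³)(1.7⁴)/(8·16.1³·16) = 1.2712 N/mm
k_B = Gd⁴/(8D³N_a) = (40.8×10³)(6.9⁴)/(8·69.0³·19) = 1.8521 N/mm
Series: 1/k_eq = 1/1.2712 + 1/1.8521 = 1.3266; k_eq = 0.7538 N/mm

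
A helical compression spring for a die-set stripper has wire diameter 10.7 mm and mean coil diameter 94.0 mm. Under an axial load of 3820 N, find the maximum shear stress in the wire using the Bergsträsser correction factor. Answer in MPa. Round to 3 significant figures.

863 MPa

Spring index C = D/d = 94.0/10.7 = 8.7850
K_B = (4C+2)/(4C−3) = 37.140/32.140 = 1.1556
τ₀ = 8FD/(πd³) = 8·3820·94.0/(π·10.7³) = 2.87264e+06/3848.6 = 746.41 MPa
τ_max = K·τ₀ = 1.1556 × 746.41 = 862.53 MPa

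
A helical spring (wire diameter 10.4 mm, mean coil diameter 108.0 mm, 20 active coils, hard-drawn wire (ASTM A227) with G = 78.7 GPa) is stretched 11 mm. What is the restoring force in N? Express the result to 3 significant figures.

k = Gd⁴/(8D³N_a) = (78.7×10³)(10.4⁴)/(8·108.0³·20) = 4.5679 N/mm
F = k·δ = 4.5679 × 11 = 50.247 N

50.2 N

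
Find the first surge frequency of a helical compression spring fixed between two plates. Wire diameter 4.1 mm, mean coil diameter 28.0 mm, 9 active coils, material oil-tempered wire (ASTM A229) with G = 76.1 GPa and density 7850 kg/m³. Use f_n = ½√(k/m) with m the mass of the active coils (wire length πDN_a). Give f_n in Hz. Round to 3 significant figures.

k = Gd⁴/(8D³N_a) = (76.1×10³)(4.1⁴)/(8·28.0³·9) = 13.605 N/mm = 13605 N/m
Wire length L = πDN_a = π·28.0·9 = 791.68 mm
m = ρ·(πd²/4)·L = 7850 × 13.203×10⁻⁶ m² × 0.79168 m = 0.08205 kg
f_n = ½√(k/m) = 0.5·√(13605/0.08205) = 0.5·√(1.6582e+05) = 203.6 Hz

204 Hz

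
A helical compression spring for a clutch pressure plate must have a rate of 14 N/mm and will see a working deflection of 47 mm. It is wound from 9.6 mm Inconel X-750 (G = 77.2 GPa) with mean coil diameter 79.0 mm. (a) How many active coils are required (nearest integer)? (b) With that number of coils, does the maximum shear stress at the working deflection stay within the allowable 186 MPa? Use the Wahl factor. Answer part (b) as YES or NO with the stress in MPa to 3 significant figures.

N_a = Gd⁴/(8D³k) = (77.2×10³)(9.6⁴)/(8·79.0³·14) = 11.87 → N_a = 12
Actual rate k = Gd⁴/(8D³·12) = 13.853 N/mm
Working load F = kδ = 13.853·47 = 651.1 N
C = 79.0/9.6 = 8.2292; K_W = (4C−1)/(4C−4)+0.615/C = 1.1785
τ_max = K_W·8FD/(πd³) = 1.1785·148.05 = 174.47 MPa
τ_max ≤ 186 MPa → acceptable

(a) 12 coils; (b) YES, τ_max = 174 MPa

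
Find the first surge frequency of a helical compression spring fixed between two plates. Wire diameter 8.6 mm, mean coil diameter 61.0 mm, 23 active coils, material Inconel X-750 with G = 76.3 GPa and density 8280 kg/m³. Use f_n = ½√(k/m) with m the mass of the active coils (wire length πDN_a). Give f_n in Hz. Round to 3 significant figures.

k = Gd⁴/(8D³N_a) = (76.3×10³)(8.6⁴)/(8·61.0³·23) = 9.9933 N/mm = 9993.3 N/m
Wire length L = πDN_a = π·61.0·23 = 4407.7 mm
m = ρ·(πd²/4)·L = 8280 × 58.088×10⁻⁶ m² × 4.4077 m = 2.1199 kg
f_n = ½√(k/m) = 0.5·√(9993.3/2.1199) = 0.5·√(4714) = 34.329 Hz

34.3 Hz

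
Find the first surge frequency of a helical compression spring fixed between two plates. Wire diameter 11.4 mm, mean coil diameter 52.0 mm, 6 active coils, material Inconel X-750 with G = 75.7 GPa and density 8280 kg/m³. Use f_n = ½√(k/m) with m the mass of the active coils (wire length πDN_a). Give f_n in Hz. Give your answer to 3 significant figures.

k = Gd⁴/(8D³N_a) = (75.7×10³)(11.4⁴)/(8·52.0³·6) = 189.44 N/mm = 1.8944e+05 N/m
Wire length L = πDN_a = π·52.0·6 = 980.18 mm
m = ρ·(πd²/4)·L = 8280 × 102.07×10⁻⁶ m² × 0.98018 m = 0.82839 kg
f_n = ½√(k/m) = 0.5·√(1.8944e+05/0.82839) = 0.5·√(2.2868e+05) = 239.1 Hz

239 Hz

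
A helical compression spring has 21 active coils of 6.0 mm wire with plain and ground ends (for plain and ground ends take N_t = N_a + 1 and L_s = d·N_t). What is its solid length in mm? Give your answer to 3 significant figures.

plain and ground ends: N_t = N_a + 1 = 21 + 1 = 22
L_s = d·N_t = 6.0 × 22 = 132 mm

132 mm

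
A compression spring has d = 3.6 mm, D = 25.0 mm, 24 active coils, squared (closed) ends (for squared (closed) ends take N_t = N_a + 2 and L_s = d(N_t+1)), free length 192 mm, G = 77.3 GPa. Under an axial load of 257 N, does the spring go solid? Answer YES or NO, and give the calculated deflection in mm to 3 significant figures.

NO, δ = 59.4 mm

k = Gd⁴/(8D³N_a) = (77.3×10³)(3.6⁴)/(8·25.0³·24) = 4.3278 N/mm
N_t = 26; L_s = 3.6·27 = 97.2 mm; δ_solid = L₀ − L_s = 192 − 97.2 = 94.8 mm
δ = F/k = 257/4.3278 = 59.383 mm
δ < δ_solid → spring does not go solid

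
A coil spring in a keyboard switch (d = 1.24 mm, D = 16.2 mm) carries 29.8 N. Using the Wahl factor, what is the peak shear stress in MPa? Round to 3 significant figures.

Spring index C = D/d = 16.2/1.24 = 13.0645
K_W = (4C−1)/(4C−4) + 0.615/C = 51.258/48.258 + 0.0471 = 1.1092
τ₀ = 8FD/(πd³) = 8·29.8·16.2/(π·1.24³) = 3862.08/5.9898 = 644.77 MPa
τ_max = K·τ₀ = 1.1092 × 644.77 = 715.21 MPa

715 MPa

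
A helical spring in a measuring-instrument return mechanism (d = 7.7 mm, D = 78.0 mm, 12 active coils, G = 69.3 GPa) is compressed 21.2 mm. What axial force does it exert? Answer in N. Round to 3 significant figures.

k = Gd⁴/(8D³N_a) = (69.3×10³)(7.7⁴)/(8·78.0³·12) = 5.3474 N/mm
F = k·δ = 5.3474 × 21.2 = 113.36 N

113 N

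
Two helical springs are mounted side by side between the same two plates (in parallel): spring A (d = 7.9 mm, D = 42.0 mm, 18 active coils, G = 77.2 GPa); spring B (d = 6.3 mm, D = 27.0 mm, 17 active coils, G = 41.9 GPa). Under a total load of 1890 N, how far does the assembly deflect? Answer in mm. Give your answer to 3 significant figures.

k_A = Gd⁴/(8D³N_a) = (77.2×10³)(7.9⁴)/(8·42.0³·18) = 28.185 N/mm
k_B = Gd⁴/(8D³N_a) = (41.9×10³)(6.3⁴)/(8·27.0³·17) = 24.657 N/mm
Parallel: k_eq = 28.185 + 24.657 = 52.842 N/mm
δ = F/k_eq = 1890/52.842 = 35.767 mm

35.8 mm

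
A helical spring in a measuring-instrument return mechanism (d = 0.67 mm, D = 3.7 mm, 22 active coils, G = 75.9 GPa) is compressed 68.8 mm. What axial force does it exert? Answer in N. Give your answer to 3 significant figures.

118 N

k = Gd⁴/(8D³N_a) = (75.9×10³)(0.67⁴)/(8·3.7³·22) = 1.7156 N/mm
F = k·δ = 1.7156 × 68.8 = 118.04 N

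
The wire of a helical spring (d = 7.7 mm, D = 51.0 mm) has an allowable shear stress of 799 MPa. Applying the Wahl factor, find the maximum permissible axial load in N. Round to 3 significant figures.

2290 N

C = D/d = 51.0/7.7 = 6.6234
K_W = (4C−1)/(4C−4) + 0.615/C = 25.494/22.494 + 0.0929 = 1.2262
τ_max = K·8FD/(πd³) → F_max = τ_allow·πd³/(8DK)
F_max = 799·π·7.7³/(8·51.0·1.2262) = 1.146e+06/500.3 = 2290.5 N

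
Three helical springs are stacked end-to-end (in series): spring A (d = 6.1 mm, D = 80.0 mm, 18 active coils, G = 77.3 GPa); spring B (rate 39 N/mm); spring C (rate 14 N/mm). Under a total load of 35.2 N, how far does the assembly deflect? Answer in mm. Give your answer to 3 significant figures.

k_A = Gd⁴/(8D³N_a) = (77.3×10³)(6.1⁴)/(8·80.0³·18) = 1.4517 N/mm
Series: 1/k_eq = 1/1.4517 + 1/39 + 1/14 = 0.78593; k_eq = 1.2724 N/mm
δ = F/k_eq = 35.2/1.2724 = 27.665 mm

27.7 mm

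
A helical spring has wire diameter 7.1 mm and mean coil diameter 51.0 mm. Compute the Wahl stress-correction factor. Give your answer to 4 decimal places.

1.2069

C = D/d = 51.0/7.1 = 7.1831
K_W = (4C−1)/(4C−4) + 0.615/C = 27.732/24.732 + 0.0856 = 1.2069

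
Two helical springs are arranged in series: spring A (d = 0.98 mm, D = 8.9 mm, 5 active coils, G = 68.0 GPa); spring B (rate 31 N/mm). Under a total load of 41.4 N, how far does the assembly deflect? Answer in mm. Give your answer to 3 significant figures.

19.9 mm

k_A = Gd⁴/(8D³N_a) = (68.0×10³)(0.98⁴)/(8·8.9³·5) = 2.2242 N/mm
Series: 1/k_eq = 1/2.2242 + 1/31 = 0.48185; k_eq = 2.0753 N/mm
δ = F/k_eq = 41.4/2.0753 = 19.949 mm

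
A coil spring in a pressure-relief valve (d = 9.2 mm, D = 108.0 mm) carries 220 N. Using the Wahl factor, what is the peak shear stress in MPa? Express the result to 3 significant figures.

Spring index C = D/d = 108.0/9.2 = 11.7391
K_W = (4C−1)/(4C−4) + 0.615/C = 45.957/42.957 + 0.0524 = 1.1222
τ₀ = 8FD/(πd³) = 8·220·108.0/(π·9.2³) = 190080/2446.3 = 77.7 MPa
τ_max = K·τ₀ = 1.1222 × 77.7 = 87.197 MPa

87.2 MPa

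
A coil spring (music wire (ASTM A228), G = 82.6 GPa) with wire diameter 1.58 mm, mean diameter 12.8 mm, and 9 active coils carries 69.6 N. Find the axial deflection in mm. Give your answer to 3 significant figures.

20.4 mm

k = Gd⁴/(8D³N_a) = (82.6×10³)(1.58⁴)/(8·12.8³·9) = 3.4091 N/mm
δ = F/k = 69.6 / 3.4091 = 20.416 mm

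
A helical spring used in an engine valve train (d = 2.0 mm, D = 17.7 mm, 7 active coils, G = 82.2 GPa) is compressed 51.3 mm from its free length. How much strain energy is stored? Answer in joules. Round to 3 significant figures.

5.57 J

k = Gd⁴/(8D³N_a) = (82.2×10³)(2.0⁴)/(8·17.7³·7) = 4.2353 N/mm
U = ½kδ² = 0.5 × 4.2353 × 51.3² = 5573 N·mm = 5.573 J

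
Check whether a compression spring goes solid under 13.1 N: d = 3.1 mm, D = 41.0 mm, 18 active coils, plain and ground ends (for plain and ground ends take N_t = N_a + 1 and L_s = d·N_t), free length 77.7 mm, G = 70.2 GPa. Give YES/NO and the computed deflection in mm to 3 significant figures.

k = Gd⁴/(8D³N_a) = (70.2×10³)(3.1⁴)/(8·41.0³·18) = 0.65324 N/mm
N_t = 19; L_s = 3.1·19 = 58.9 mm; δ_solid = L₀ − L_s = 77.7 − 58.9 = 18.8 mm
δ = F/k = 13.1/0.65324 = 20.054 mm
δ ≥ δ_solid → spring goes solid

YES, δ = 20.1 mm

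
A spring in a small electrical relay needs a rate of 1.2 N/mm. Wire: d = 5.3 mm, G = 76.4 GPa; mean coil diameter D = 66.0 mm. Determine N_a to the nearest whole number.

22

N_a = Gd⁴/(8D³k) = (76.4×10³ × 5.3⁴)/(8 × 66.0³ × 1.2)
    = 6.02833e+07 / 2.75996e+06 = 21.84 → 22 coils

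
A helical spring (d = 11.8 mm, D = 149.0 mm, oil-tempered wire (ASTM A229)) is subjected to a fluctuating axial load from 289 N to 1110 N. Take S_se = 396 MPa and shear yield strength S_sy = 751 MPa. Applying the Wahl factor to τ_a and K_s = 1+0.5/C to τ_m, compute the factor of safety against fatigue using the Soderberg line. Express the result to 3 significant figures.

2.04

C = D/d = 149.0/11.8 = 12.6271; K_W = (4C−1)/(4C−4)+0.615/C = 1.1132; K_s = 1+0.5/C = 1.0396
F_a = (F_max−F_min)/2 = 410.5 N; F_m = (F_max+F_min)/2 = 699.5 N
τ_a = K_W·8F_aD/(πd³) = 1.1132 × 94.797 = 105.53 MPa
τ_m = K_s·8F_mD/(πd³) = 1.0396 × 161.54 = 167.93 MPa
Soderberg: 1/n_f = τ_a/S_se + τ_m/S_sy = 105.53/396 + 167.93/751 = 0.26649 + 0.22361 = 0.4901
n_f = 1/0.4901 = 2.04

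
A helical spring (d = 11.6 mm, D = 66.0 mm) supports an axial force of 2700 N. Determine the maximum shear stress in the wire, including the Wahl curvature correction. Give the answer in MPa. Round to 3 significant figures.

Spring index C = D/d = 66.0/11.6 = 5.6897
K_W = (4C−1)/(4C−4) + 0.615/C = 21.759/18.759 + 0.1081 = 1.2680
τ₀ = 8FD/(πd³) = 8·2700·66.0/(π·11.6³) = 1.4256e+06/4903.7 = 290.72 MPa
τ_max = K·τ₀ = 1.2680 × 290.72 = 368.64 MPa

369 MPa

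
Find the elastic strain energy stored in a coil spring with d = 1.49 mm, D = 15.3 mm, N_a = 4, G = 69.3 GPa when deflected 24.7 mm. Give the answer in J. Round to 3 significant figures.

0.909 J

k = Gd⁴/(8D³N_a) = (69.3×10³)(1.49⁴)/(8·15.3³·4) = 2.9803 N/mm
U = ½kδ² = 0.5 × 2.9803 × 24.7² = 909.11 N·mm = 0.90911 J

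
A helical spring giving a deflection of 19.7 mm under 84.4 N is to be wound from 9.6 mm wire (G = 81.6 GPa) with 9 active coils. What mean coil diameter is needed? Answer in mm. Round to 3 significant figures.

Required rate k = F/δ = 84.4/19.7 = 4.2843 N/mm
D = (Gd⁴/(8N_a·k))^(1/3) = (81.6×10³·9.6⁴/(8·9·4.2843))^(1/3)
  = (2.24681e+06)^(1/3) = 130.9751 mm

131 mm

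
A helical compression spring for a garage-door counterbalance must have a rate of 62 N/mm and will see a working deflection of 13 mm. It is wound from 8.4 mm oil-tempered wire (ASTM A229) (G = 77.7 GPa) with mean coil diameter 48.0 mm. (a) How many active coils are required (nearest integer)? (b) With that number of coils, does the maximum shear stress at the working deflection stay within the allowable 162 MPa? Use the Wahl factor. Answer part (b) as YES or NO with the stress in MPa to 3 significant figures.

N_a = Gd⁴/(8D³k) = (77.7×10³)(8.4⁴)/(8·48.0³·62) = 7.052 → N_a = 7
Actual rate k = Gd⁴/(8D³·7) = 62.464 N/mm
Working load F = kδ = 62.464·13 = 812.03 N
C = 48.0/8.4 = 5.7143; K_W = (4C−1)/(4C−4)+0.615/C = 1.2667
τ_max = K_W·8FD/(πd³) = 1.2667·167.46 = 212.13 MPa
τ_max > 162 MPa → exceeds allowable

(a) 7 coils; (b) NO, τ_max = 212 MPa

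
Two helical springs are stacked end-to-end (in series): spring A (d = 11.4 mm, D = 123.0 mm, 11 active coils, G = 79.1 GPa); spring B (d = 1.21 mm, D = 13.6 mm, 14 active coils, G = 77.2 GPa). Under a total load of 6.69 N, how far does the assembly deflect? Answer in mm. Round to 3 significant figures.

12.2 mm

k_A = Gd⁴/(8D³N_a) = (79.1×10³)(11.4⁴)/(8·123.0³·11) = 8.1583 N/mm
k_B = Gd⁴/(8D³N_a) = (77.2×10³)(1.21⁴)/(8·13.6³·14) = 0.58739 N/mm
Series: 1/k_eq = 1/8.1583 + 1/0.58739 = 1.825; k_eq = 0.54794 N/mm
δ = F/k_eq = 6.69/0.54794 = 12.209 mm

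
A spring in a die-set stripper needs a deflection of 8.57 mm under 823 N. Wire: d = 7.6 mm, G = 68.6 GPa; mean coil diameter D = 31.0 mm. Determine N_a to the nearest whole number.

Required rate k = F/δ = 823/8.57 = 96.033 N/mm
N_a = Gd⁴/(8D³k) = (68.6×10³ × 7.6⁴)/(8 × 31.0³ × 96.033)
    = 2.28865e+08 / 2.28873e+07 = 10 → 10 coils

10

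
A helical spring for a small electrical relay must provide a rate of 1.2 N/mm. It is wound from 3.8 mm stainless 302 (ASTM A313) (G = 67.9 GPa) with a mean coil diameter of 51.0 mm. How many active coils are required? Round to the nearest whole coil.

N_a = Gd⁴/(8D³k) = (67.9×10³ × 3.8⁴)/(8 × 51.0³ × 1.2)
    = 1.41581e+07 / 1.27345e+06 = 11.12 → 11 coils

11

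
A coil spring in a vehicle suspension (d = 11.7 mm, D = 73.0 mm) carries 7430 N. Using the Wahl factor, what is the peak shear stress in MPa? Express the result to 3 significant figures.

1070 MPa

Spring index C = D/d = 73.0/11.7 = 6.2393
K_W = (4C−1)/(4C−4) + 0.615/C = 23.957/20.957 + 0.0986 = 1.2417
τ₀ = 8FD/(πd³) = 8·7430·73.0/(π·11.7³) = 4.33912e+06/5031.6 = 862.37 MPa
τ_max = K·τ₀ = 1.2417 × 862.37 = 1070.8 MPa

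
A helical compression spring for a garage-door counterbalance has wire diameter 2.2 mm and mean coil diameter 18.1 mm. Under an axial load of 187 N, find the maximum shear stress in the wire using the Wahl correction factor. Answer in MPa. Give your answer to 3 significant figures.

Spring index C = D/d = 18.1/2.2 = 8.2273
K_W = (4C−1)/(4C−4) + 0.615/C = 31.909/28.909 + 0.0748 = 1.1785
τ₀ = 8FD/(πd³) = 8·187·18.1/(π·2.2³) = 27077.6/33.452 = 809.45 MPa
τ_max = K·τ₀ = 1.1785 × 809.45 = 953.96 MPa

954 MPa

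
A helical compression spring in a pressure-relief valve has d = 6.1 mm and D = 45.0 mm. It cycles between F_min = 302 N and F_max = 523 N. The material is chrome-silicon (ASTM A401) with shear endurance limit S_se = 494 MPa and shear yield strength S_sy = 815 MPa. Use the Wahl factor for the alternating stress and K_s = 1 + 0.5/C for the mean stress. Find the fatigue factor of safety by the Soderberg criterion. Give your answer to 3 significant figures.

2.45

C = D/d = 45.0/6.1 = 7.3770; K_W = (4C−1)/(4C−4)+0.615/C = 1.2010; K_s = 1+0.5/C = 1.0678
F_a = (F_max−F_min)/2 = 110.5 N; F_m = (F_max+F_min)/2 = 412.5 N
τ_a = K_W·8F_aD/(πd³) = 1.2010 × 55.786 = 66.998 MPa
τ_m = K_s·8F_mD/(πd³) = 1.0678 × 208.25 = 222.37 MPa
Soderberg: 1/n_f = τ_a/S_se + τ_m/S_sy = 66.998/494 + 222.37/815 = 0.13562 + 0.27284 = 0.40846
n_f = 1/0.40846 = 2.448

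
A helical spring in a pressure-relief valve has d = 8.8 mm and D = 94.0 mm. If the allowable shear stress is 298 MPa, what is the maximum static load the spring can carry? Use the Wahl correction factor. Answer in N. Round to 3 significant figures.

C = D/d = 94.0/8.8 = 10.6818
K_W = (4C−1)/(4C−4) + 0.615/C = 41.727/38.727 + 0.0576 = 1.1350
τ_max = K·8FD/(πd³) → F_max = τ_allow·πd³/(8DK)
F_max = 298·π·8.8³/(8·94.0·1.1350) = 6.3799e+05/853.55 = 747.46 N

747 N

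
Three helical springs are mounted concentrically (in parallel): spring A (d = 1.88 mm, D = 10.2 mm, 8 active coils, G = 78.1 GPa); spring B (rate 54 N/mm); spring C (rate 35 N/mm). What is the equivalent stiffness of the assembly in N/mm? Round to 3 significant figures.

103 N/mm

k_A = Gd⁴/(8D³N_a) = (78.1×10³)(1.88⁴)/(8·10.2³·8) = 14.365 N/mm
Parallel: k_eq = 14.365 + 54 + 35 = 103.36 N/mm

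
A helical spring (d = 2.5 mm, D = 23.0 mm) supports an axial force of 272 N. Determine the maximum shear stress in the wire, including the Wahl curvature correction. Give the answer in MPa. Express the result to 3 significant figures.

Spring index C = D/d = 23.0/2.5 = 9.2000
K_W = (4C−1)/(4C−4) + 0.615/C = 35.800/32.800 + 0.0668 = 1.1583
τ₀ = 8FD/(πd³) = 8·272·23.0/(π·2.5³) = 50048/49.087 = 1019.6 MPa
τ_max = K·τ₀ = 1.1583 × 1019.6 = 1181 MPa

1180 MPa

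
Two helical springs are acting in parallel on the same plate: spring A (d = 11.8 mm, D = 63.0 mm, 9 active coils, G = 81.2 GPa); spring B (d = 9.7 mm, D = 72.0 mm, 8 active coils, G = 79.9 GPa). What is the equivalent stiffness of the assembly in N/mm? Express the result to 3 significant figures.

117 N/mm

k_A = Gd⁴/(8D³N_a) = (81.2×10³)(11.8⁴)/(8·63.0³·9) = 87.444 N/mm
k_B = Gd⁴/(8D³N_a) = (79.9×10³)(9.7⁴)/(8·72.0³·8) = 29.611 N/mm
Parallel: k_eq = 87.444 + 29.611 = 117.06 N/mm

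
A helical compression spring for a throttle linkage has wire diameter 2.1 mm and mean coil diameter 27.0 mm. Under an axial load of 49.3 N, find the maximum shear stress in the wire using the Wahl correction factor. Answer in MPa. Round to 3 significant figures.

407 MPa

Spring index C = D/d = 27.0/2.1 = 12.8571
K_W = (4C−1)/(4C−4) + 0.615/C = 50.429/47.429 + 0.0478 = 1.1111
τ₀ = 8FD/(πd³) = 8·49.3·27.0/(π·2.1³) = 10648.8/29.094 = 366.01 MPa
τ_max = K·τ₀ = 1.1111 × 366.01 = 406.67 MPa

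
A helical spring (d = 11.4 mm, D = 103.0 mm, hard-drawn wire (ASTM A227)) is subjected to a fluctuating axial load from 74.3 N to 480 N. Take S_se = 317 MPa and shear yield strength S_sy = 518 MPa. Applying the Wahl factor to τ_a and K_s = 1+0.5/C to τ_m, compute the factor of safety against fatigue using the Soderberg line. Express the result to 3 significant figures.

C = D/d = 103.0/11.4 = 9.0351; K_W = (4C−1)/(4C−4)+0.615/C = 1.1614; K_s = 1+0.5/C = 1.0553
F_a = (F_max−F_min)/2 = 202.85 N; F_m = (F_max+F_min)/2 = 277.15 N
τ_a = K_W·8F_aD/(πd³) = 1.1614 × 35.912 = 41.708 MPa
τ_m = K_s·8F_mD/(πd³) = 1.0553 × 49.066 = 51.781 MPa
Soderberg: 1/n_f = τ_a/S_se + τ_m/S_sy = 41.708/317 + 51.781/518 = 0.13157 + 0.09996 = 0.23154
n_f = 1/0.23154 = 4.319

4.32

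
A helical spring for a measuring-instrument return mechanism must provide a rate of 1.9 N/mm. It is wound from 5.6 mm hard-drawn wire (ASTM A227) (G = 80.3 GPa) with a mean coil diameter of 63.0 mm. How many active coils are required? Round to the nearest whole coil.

21

N_a = Gd⁴/(8D³k) = (80.3×10³ × 5.6⁴)/(8 × 63.0³ × 1.9)
    = 7.8971e+07 / 3.80071e+06 = 20.78 → 21 coils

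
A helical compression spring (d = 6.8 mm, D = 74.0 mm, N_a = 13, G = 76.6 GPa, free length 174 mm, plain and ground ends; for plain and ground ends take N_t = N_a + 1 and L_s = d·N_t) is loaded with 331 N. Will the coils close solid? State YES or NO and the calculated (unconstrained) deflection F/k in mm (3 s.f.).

k = Gd⁴/(8D³N_a) = (76.6×10³)(6.8⁴)/(8·74.0³·13) = 3.8863 N/mm
N_t = 14; L_s = 6.8·14 = 95.2 mm; δ_solid = L₀ − L_s = 174 − 95.2 = 78.8 mm
δ = F/k = 331/3.8863 = 85.171 mm
δ ≥ δ_solid → spring goes solid

YES, δ = 85.2 mm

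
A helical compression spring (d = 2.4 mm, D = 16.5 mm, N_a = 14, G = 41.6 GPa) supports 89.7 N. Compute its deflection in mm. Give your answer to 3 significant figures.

k = Gd⁴/(8D³N_a) = (41.6×10³)(2.4⁴)/(8·16.5³·14) = 2.7433 N/mm
δ = F/k = 89.7 / 2.7433 = 32.698 mm

32.7 mm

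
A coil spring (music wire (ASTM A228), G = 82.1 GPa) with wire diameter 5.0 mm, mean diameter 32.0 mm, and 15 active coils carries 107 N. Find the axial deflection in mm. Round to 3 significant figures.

8.20 mm

k = Gd⁴/(8D³N_a) = (82.1×10³)(5.0⁴)/(8·32.0³·15) = 13.049 N/mm
δ = F/k = 107 / 13.049 = 8.1996 mm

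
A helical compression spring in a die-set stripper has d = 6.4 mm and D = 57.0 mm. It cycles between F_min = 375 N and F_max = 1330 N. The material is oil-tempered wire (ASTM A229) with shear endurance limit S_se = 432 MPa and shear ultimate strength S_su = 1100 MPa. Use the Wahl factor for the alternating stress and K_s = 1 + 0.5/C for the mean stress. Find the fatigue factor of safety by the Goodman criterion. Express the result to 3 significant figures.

0.858

C = D/d = 57.0/6.4 = 8.9062; K_W = (4C−1)/(4C−4)+0.615/C = 1.1639; K_s = 1+0.5/C = 1.0561
F_a = (F_max−F_min)/2 = 477.5 N; F_m = (F_max+F_min)/2 = 852.5 N
τ_a = K_W·8F_aD/(πd³) = 1.1639 × 264.39 = 307.73 MPa
τ_m = K_s·8F_mD/(πd³) = 1.0561 × 472.03 = 498.53 MPa
Goodman: 1/n_f = τ_a/S_se + τ_m/S_su = 307.73/432 + 498.53/1100 = 0.71234 + 0.45321 = 1.1655
n_f = 1/1.1655 = 0.858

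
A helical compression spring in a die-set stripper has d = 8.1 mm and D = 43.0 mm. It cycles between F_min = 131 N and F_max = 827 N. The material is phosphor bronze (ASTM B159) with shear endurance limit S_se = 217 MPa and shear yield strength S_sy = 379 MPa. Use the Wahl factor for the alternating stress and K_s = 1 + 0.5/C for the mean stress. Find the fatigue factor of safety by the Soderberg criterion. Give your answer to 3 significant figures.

C = D/d = 43.0/8.1 = 5.3086; K_W = (4C−1)/(4C−4)+0.615/C = 1.2899; K_s = 1+0.5/C = 1.0942
F_a = (F_max−F_min)/2 = 348 N; F_m = (F_max+F_min)/2 = 479 N
τ_a = K_W·8F_aD/(πd³) = 1.2899 × 71.702 = 92.49 MPa
τ_m = K_s·8F_mD/(πd³) = 1.0942 × 98.694 = 107.99 MPa
Soderberg: 1/n_f = τ_a/S_se + τ_m/S_sy = 92.49/217 + 107.99/379 = 0.42622 + 0.28493 = 0.71115
n_f = 1/0.71115 = 1.406

1.41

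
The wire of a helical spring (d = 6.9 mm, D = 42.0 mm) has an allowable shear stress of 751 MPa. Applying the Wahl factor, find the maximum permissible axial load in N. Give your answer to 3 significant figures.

C = D/d = 42.0/6.9 = 6.0870
K_W = (4C−1)/(4C−4) + 0.615/C = 23.348/20.348 + 0.1010 = 1.2485
τ_max = K·8FD/(πd³) → F_max = τ_allow·πd³/(8DK)
F_max = 751·π·6.9³/(8·42.0·1.2485) = 7.7506e+05/419.49 = 1847.6 N

1850 N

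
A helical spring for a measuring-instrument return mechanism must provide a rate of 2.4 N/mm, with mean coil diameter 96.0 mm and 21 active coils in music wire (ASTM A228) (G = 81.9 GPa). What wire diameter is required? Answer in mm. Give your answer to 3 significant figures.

d = (8D³N_a·k / G)^(1/4) = (8·96.0³·21·2.4 / (81.9×10³))^0.25
  = (4355.6)^0.25 = 8.1239 mm

8.12 mm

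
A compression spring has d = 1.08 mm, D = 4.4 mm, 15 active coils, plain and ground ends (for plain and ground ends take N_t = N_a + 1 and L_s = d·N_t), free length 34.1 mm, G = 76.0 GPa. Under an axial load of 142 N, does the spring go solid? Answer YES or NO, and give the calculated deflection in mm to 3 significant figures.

k = Gd⁴/(8D³N_a) = (76.0×10³)(1.08⁴)/(8·4.4³·15) = 10.115 N/mm
N_t = 16; L_s = 1.08·16 = 17.28 mm; δ_solid = L₀ − L_s = 34.1 − 17.28 = 16.82 mm
δ = F/k = 142/10.115 = 14.038 mm
δ < δ_solid → spring does not go solid

NO, δ = 14.0 mm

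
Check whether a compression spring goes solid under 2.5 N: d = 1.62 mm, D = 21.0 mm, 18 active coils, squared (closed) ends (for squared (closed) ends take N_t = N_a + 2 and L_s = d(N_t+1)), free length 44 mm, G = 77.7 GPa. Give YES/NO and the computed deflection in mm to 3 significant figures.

NO, δ = 6.23 mm

k = Gd⁴/(8D³N_a) = (77.7×10³)(1.62⁴)/(8·21.0³·18) = 0.40129 N/mm
N_t = 20; L_s = 1.62·21 = 34.02 mm; δ_solid = L₀ − L_s = 44 − 34.02 = 9.98 mm
δ = F/k = 2.5/0.40129 = 6.2299 mm
δ < δ_solid → spring does not go solid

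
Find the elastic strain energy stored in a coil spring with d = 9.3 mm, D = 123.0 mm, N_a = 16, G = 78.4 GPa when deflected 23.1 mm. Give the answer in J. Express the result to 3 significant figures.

k = Gd⁴/(8D³N_a) = (78.4×10³)(9.3⁴)/(8·123.0³·16) = 2.4622 N/mm
U = ½kδ² = 0.5 × 2.4622 × 23.1² = 656.93 N·mm = 0.65693 J

0.657 J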